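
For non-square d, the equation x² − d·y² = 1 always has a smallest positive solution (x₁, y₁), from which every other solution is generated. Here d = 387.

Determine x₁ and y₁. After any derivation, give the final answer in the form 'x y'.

d=387: √d = [19; 1,2,19,2,1,38] (ℓ=6, even), read p_5/q_5
a_0=19:  p_0=19·1+0=19,  q_0=19·0+1=1
…
a_2=2:  p_2=2·20+19=59,  q_2=2·1+1=3
…
a_4=2:  p_4=2·1141+59=2341,  q_4=2·58+3=119
a_5=1:  p_5=1·2341+1141=3482,  q_5=1·119+58=177
(x₁, y₁) = (3482, 177);  3482² − 387·177² = 1 ✓

3482 177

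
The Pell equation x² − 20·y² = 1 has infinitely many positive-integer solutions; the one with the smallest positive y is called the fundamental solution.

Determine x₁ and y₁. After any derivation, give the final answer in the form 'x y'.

√20 = [4; 2,8, …], period ℓ=2 (even) → k=1
i=0: a=4 ⇒ p=4, q=1
i=1: a=2 ⇒ p=9, q=2
(x₁, y₁) = (9, 2);  9² − 20·2² = 1 ✓

9 2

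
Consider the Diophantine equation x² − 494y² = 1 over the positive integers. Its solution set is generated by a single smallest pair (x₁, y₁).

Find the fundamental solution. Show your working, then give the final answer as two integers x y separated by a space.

73035 3286

d=494: √d = [22; 4,2,2,1,2,1,2,2,4,44] (ℓ=10, even), read p_9/q_9
step 0: (22, 1)  from 22·(1,0) + (0,1)
step 1: (89, 4)  from 4·(22,1) + (1,0)
…
step 3: (489, 22)  from 2·(200,9) + (89,4)
step 4: (689, 31)  from 1·(489,22) + (200,9)
step 5: (1867, 84)  from 2·(689,31) + (489,22)
step 6: (2556, 115)  from 1·(1867,84) + (689,31)
…
step 8: (16514, 743)  from 2·(6979,314) + (2556,115)
step 9: (73035, 3286)  from 4·(16514,743) + (6979,314)
fundamental: x₁=73035, y₁=3286  (since 5334111225 − 494·10797796 = 1)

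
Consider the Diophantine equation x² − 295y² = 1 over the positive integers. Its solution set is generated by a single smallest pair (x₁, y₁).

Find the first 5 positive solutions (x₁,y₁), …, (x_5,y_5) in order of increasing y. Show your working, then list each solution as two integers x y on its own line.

2024999 117900
8201241900001 477494764200
33215013292518224999 1933852840020353700
134520737404664024967600001 7832100134376274949528400
544808717447381276777437550624999 31719989880021710940200100589500

d=295: √d = [17; 5,1,2,3,2,6,2,3,2,1,5,34] (ℓ=12, even), read p_11/q_11
a_0=17:  p_0=17·1+0=17,  q_0=17·0+1=1
…
a_3=2:  p_3=2·103+86=292,  q_3=2·6+5=17
…
a_7=2:  p_7=2·14479+2250=31208,  q_7=2·843+131=1817
a_8=3:  p_8=3·31208+14479=108103,  q_8=3·1817+843=6294
a_9=2:  p_9=2·108103+31208=247414,  q_9=2·6294+1817=14405
a_10=1:  p_10=1·247414+108103=355517,  q_10=1·14405+6294=20699
a_11=5:  p_11=5·355517+247414=2024999,  q_11=5·20699+14405=117900
(x₁, y₁) = (2024999, 117900);  2024999² − 295·117900² = 1 ✓
(2024999+117900√295)^2 = 8201241900001 + 477494764200√295
(2024999+117900√295)^3 = 33215013292518224999 + 1933852840020353700√295
(2024999+117900√295)^4 = 134520737404664024967600001 + 7832100134376274949528400√295
(2024999+117900√295)^5 = 544808717447381276777437550624999 + 31719989880021710940200100589500√295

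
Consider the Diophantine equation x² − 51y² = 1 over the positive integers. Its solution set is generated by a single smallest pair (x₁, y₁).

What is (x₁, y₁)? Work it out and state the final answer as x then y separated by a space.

50 7

d=51: √d = [7; 7,14] (ℓ=2, even), read p_1/q_1
k=0  a_k=7  p_k/q_k = 7/1
k=1  a_k=7  p_k/q_k = 50/7
(x₁, y₁) = (50, 7);  50² − 51·7² = 1 ✓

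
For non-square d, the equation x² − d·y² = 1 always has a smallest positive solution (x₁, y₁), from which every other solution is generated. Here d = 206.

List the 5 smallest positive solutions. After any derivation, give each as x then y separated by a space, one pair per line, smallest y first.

59535 4148
7088832449 493902360
844067279642895 58808954001052
100503090979990675201 7002382152411359280
11966903042143422416540175 833773642828811595468548

d=206: √d = [14; 2,1,5,14,5,1,2,28] (ℓ=8, even), read p_7/q_7
step 0: (14, 1)  from 14·(1,0) + (0,1)
…
step 3: (244, 17)  from 5·(43,3) + (29,2)
step 4: (3459, 241)  from 14·(244,17) + (43,3)
step 5: (17539, 1222)  from 5·(3459,241) + (244,17)
step 6: (20998, 1463)  from 1·(17539,1222) + (3459,241)
step 7: (59535, 4148)  from 2·(20998,1463) + (17539,1222)
(x₁, y₁) = (59535, 4148);  59535² − 206·4148² = 1 ✓
(59535+4148√206)^2 = 7088832449 + 493902360√206
(59535+4148√206)^3 = 844067279642895 + 58808954001052√206
(59535+4148√206)^4 = 100503090979990675201 + 7002382152411359280√206
(59535+4148√206)^5 = 11966903042143422416540175 + 833773642828811595468548√206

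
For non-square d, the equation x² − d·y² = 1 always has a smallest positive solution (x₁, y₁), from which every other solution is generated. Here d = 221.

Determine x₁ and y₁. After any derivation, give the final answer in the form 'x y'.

√221 = [14; 1,6,2,6,1,28, …], period ℓ=6 (even) → k=5
i=0: a=14 ⇒ p=14, q=1
i=1: a=1 ⇒ p=15, q=1
i=2: a=6 ⇒ p=104, q=7
i=3: a=2 ⇒ p=223, q=15
i=4: a=6 ⇒ p=1442, q=97
i=5: a=1 ⇒ p=1665, q=112
fundamental: x₁=1665, y₁=112  (since 2772225 − 221·12544 = 1)

1665 112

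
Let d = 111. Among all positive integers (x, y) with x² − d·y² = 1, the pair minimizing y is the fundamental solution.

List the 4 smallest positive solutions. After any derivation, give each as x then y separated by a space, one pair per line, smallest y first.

295 28
174049 16520
102688615 9746772
60586108801 5750578960

[10; 1,1,6,1,1,20] for √111; ℓ=6 ⇒ convergent index 5
k=0  a_k=10  p_k/q_k = 10/1
…
k=3  a_k=6  p_k/q_k = 137/13
k=4  a_k=1  p_k/q_k = 158/15
k=5  a_k=1  p_k/q_k = 295/28
(x₁, y₁) = (295, 28);  295² − 111·28² = 1 ✓
(295+28√111)^2 = 174049 + 16520√111
(295+28√111)^3 = 102688615 + 9746772√111
(295+28√111)^4 = 60586108801 + 5750578960√111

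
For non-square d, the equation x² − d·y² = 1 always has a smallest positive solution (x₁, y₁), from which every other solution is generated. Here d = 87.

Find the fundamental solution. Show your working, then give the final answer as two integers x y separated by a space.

√87 = [9; 3,18, …], period ℓ=2 (even) → k=1
i=0: a=9 ⇒ p=9, q=1
i=1: a=3 ⇒ p=28, q=3
(x₁, y₁) = (28, 3);  28² − 87·3² = 1 ✓

28 3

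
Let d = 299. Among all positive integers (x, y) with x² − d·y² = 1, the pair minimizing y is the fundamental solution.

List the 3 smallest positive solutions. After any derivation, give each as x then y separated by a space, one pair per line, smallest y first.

415 24
344449 19920
285892255 16533576

√299 = [17; 3,2,3,34, …], period ℓ=4 (even) → k=3
step 0: (17, 1)  from 17·(1,0) + (0,1)
…
step 2: (121, 7)  from 2·(52,3) + (17,1)
step 3: (415, 24)  from 3·(121,7) + (52,3)
(x₁, y₁) = (415, 24);  415² − 299·24² = 1 ✓
(415+24√299)^2 = 344449 + 19920√299
(415+24√299)^3 = 285892255 + 16533576√299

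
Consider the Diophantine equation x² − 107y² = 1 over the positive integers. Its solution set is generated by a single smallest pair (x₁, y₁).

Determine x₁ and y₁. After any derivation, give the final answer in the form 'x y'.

[10; 2,1,9,1,2,20] for √107; ℓ=6 ⇒ convergent index 5
a_0=10:  p_0=10·1+0=10,  q_0=10·0+1=1
…
a_3=9:  p_3=9·31+21=300,  q_3=9·3+2=29
a_4=1:  p_4=1·300+31=331,  q_4=1·29+3=32
a_5=2:  p_5=2·331+300=962,  q_5=2·32+29=93
fundamental: x₁=962, y₁=93  (since 925444 − 107·8649 = 1)

962 93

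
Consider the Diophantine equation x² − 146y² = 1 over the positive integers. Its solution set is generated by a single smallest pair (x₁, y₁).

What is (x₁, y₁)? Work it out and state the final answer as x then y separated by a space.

d=146: √d = [12; 12,24] (ℓ=2, even), read p_1/q_1
i=0: a=12 ⇒ p=12, q=1
i=1: a=12 ⇒ p=145, q=12
fundamental: x₁=145, y₁=12  (since 21025 − 146·144 = 1)

145 12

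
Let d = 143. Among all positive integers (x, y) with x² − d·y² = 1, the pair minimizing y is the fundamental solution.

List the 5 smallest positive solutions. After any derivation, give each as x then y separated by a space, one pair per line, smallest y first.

12 1
287 24
6876 575
164737 13776
3946812 330049

d=143: √d = [11; 1,22] (ℓ=2, even), read p_1/q_1
k=0  a_k=11  p_k/q_k = 11/1
k=1  a_k=1  p_k/q_k = 12/1
fundamental: x₁=12, y₁=1  (since 144 − 143·1 = 1)
(12+1√143)^2 = 287 + 24√143
(12+1√143)^3 = 6876 + 575√143
(12+1√143)^4 = 164737 + 13776√143
(12+1√143)^5 = 3946812 + 330049√143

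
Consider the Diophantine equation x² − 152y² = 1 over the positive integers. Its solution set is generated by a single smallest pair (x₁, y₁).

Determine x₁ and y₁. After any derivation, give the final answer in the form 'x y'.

37 3

[12; 3,24] for √152; ℓ=2 ⇒ convergent index 1
k=0  a_k=12  p_k/q_k = 12/1
k=1  a_k=3  p_k/q_k = 37/3
fundamental: x₁=37, y₁=3  (since 1369 − 152·9 = 1)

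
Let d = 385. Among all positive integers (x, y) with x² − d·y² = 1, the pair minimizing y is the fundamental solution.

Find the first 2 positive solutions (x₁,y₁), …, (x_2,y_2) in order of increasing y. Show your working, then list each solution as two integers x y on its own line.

95831 4884
18367161121 936077208

d=385: √d = [19; 1,1,1,1,1,…,1,1,38] (ℓ=16, even), read p_15/q_15
step 0: (19, 1)  from 19·(1,0) + (0,1)
step 1: (20, 1)  from 1·(19,1) + (1,0)
…
step 3: (59, 3)  from 1·(39,2) + (20,1)
…
step 5: (157, 8)  from 1·(98,5) + (59,3)
…
step 9: (2747, 140)  from 1·(2021,103) + (726,37)
…
step 11: (13009, 663)  from 1·(10262,523) + (2747,140)
step 12: (23271, 1186)  from 1·(13009,663) + (10262,523)
step 13: (36280, 1849)  from 1·(23271,1186) + (13009,663)
step 14: (59551, 3035)  from 1·(36280,1849) + (23271,1186)
step 15: (95831, 4884)  from 1·(59551,3035) + (36280,1849)
(x₁, y₁) = (95831, 4884);  95831² − 385·4884² = 1 ✓
n=2: (95831,4884)∘(95831,4884) = (95831·95831+385·4884·4884, 95831·4884+4884·95831) = (18367161121,936077208)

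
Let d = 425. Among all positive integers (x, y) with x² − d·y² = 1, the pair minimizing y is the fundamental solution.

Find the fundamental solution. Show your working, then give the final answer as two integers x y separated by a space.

√425 = [20; 1,1,1,1,1,1,40, …], period ℓ=7 (odd) → k=13
step 0: (20, 1)  from 20·(1,0) + (0,1)
step 1: (21, 1)  from 1·(20,1) + (1,0)
step 2: (41, 2)  from 1·(21,1) + (20,1)
step 3: (62, 3)  from 1·(41,2) + (21,1)
step 4: (103, 5)  from 1·(62,3) + (41,2)
…
step 6: (268, 13)  from 1·(165,8) + (103,5)
…
step 8: (11153, 541)  from 1·(10885,528) + (268,13)
step 9: (22038, 1069)  from 1·(11153,541) + (10885,528)
step 10: (33191, 1610)  from 1·(22038,1069) + (11153,541)
step 11: (55229, 2679)  from 1·(33191,1610) + (22038,1069)
step 12: (88420, 4289)  from 1·(55229,2679) + (33191,1610)
step 13: (143649, 6968)  from 1·(88420,4289) + (55229,2679)
fundamental: x₁=143649, y₁=6968  (since 20635035201 − 425·48553024 = 1)

143649 6968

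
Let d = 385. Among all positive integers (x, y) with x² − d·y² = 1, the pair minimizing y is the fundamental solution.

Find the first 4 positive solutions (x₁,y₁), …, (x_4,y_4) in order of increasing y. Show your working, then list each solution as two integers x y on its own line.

√385 = [19; 1,1,1,1,1,…,1,1,38, …], period ℓ=16 (even) → k=15
step 0: (19, 1)  from 19·(1,0) + (0,1)
…
step 2: (39, 2)  from 1·(20,1) + (19,1)
…
step 4: (98, 5)  from 1·(59,3) + (39,2)
step 5: (157, 8)  from 1·(98,5) + (59,3)
…
step 7: (726, 37)  from 1·(569,29) + (157,8)
…
step 9: (2747, 140)  from 1·(2021,103) + (726,37)
step 10: (10262, 523)  from 3·(2747,140) + (2021,103)
step 11: (13009, 663)  from 1·(10262,523) + (2747,140)
…
step 14: (59551, 3035)  from 1·(36280,1849) + (23271,1186)
step 15: (95831, 4884)  from 1·(59551,3035) + (36280,1849)
fundamental: x₁=95831, y₁=4884  (since 9183580561 − 385·23853456 = 1)
(x_2, y_2) = (95831·95831 + 385·4884·4884, 95831·4884 + 4884·95831) = (18367161121, 936077208)
(x_3, y_3) = (95831·18367161121 + 385·4884·936077208, 95831·936077208 + 4884·18367161121) = (3520286834677271, 179410429834812)
(x_4, y_4) = (95831·3520286834677271 + 385·4884·179410429834812, 95831·179410429834812 + 4884·3520286834677271) = (674705215289547953281, 34386161802063660336)

95831 4884
18367161121 936077208
3520286834677271 179410429834812
674705215289547953281 34386161802063660336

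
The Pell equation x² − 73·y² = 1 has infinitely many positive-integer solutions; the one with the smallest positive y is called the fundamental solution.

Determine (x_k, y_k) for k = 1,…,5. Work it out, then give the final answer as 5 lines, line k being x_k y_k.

[8; 1,1,5,5,1,1,16] for √73; ℓ=7 ⇒ convergent index 13
i=0: a=8 ⇒ p=8, q=1
…
i=2: a=1 ⇒ p=17, q=2
i=3: a=5 ⇒ p=94, q=11
i=4: a=5 ⇒ p=487, q=57
…
i=6: a=1 ⇒ p=1068, q=125
i=7: a=16 ⇒ p=17669, q=2068
i=8: a=1 ⇒ p=18737, q=2193
i=9: a=1 ⇒ p=36406, q=4261
i=10: a=5 ⇒ p=200767, q=23498
i=11: a=5 ⇒ p=1040241, q=121751
i=12: a=1 ⇒ p=1241008, q=145249
i=13: a=1 ⇒ p=2281249, q=267000
fundamental: x₁=2281249, y₁=267000  (since 5204097000001 − 73·71289000000 = 1)
k=2:  x_2 = 2281249·2281249+73·267000·267000 = 10408194000001,  y_2 = 2281249·267000+267000·2281249 = 1218186966000
k=3:  x_3 = 2281249·10408194000001+73·267000·1218186966000 = 47487364308614281249,  y_3 = 2281249·1218186966000+267000·10408194000001 = 5557975596000801000
k=4:  x_4 = 2281249·47487364308614281249+73·267000·5557975596000801000 = 216661004683313632776000001,  y_4 = 2281249·5557975596000801000+267000·47487364308614281249 = 25358252540801244373932000
k=5:  x_5 = 2281249·216661004683313632776000001+73·267000·25358252540801244373932000 = 988515400545561595548925838281249,  y_5 = 2281249·25358252540801244373932000+267000·216661004683313632776000001 = 115696976500895037877980001335000

2281249 267000
10408194000001 1218186966000
47487364308614281249 5557975596000801000
216661004683313632776000001 25358252540801244373932000
988515400545561595548925838281249 115696976500895037877980001335000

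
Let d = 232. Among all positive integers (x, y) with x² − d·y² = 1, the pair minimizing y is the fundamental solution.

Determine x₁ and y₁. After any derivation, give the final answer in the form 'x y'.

√232 → a₀=15, period (4,3,7,3,4,30); ℓ=6 even so k=5
i=0: a=15 ⇒ p=15, q=1
i=1: a=4 ⇒ p=61, q=4
i=2: a=3 ⇒ p=198, q=13
…
i=4: a=3 ⇒ p=4539, q=298
i=5: a=4 ⇒ p=19603, q=1287
→ (19603, 1287).  Check: 19603²=384277609, 232·1287²=384277608, difference 1.

19603 1287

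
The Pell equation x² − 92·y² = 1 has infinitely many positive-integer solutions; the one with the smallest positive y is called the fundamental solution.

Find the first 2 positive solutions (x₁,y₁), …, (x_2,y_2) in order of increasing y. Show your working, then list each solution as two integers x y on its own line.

d=92: √d = [9; 1,1,2,4,2,1,1,18] (ℓ=8, even), read p_7/q_7
a_0=9:  p_0=9·1+0=9,  q_0=9·0+1=1
…
a_6=1:  p_6=1·470+211=681,  q_6=1·49+22=71
a_7=1:  p_7=1·681+470=1151,  q_7=1·71+49=120
fundamental: x₁=1151, y₁=120  (since 1324801 − 92·14400 = 1)
n=2: (1151,120)∘(1151,120) = (1151·1151+92·120·120, 1151·120+120·1151) = (2649601,276240)

1151 120
2649601 276240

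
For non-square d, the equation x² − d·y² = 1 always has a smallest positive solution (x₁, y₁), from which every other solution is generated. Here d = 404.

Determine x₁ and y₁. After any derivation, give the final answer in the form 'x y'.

201 10

√404 → a₀=20, period (10,40); ℓ=2 even so k=1
step 0: (20, 1)  from 20·(1,0) + (0,1)
step 1: (201, 10)  from 10·(20,1) + (1,0)
fundamental: x₁=201, y₁=10  (since 40401 − 404·100 = 1)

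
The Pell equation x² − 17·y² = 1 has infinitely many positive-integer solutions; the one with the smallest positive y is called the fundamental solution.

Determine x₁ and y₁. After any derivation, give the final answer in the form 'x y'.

33 8

d=17: √d = [4; 8] (ℓ=1, odd), read p_1/q_1
i=0: a=4 ⇒ p=4, q=1
i=1: a=8 ⇒ p=33, q=8
→ (33, 8).  Check: 33²=1089, 17·8²=1088, difference 1.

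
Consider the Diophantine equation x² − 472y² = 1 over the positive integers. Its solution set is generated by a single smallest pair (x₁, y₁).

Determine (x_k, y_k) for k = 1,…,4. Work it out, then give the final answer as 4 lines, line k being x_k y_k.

306917 14127
188396089777 8671632918
115643925371868101 5322943120573485
70986173286526887819457 3267403467465432958572

[21; 1,2,1,1,1,…,2,1,42] for √472; ℓ=14 ⇒ convergent index 13
step 0: (21, 1)  from 21·(1,0) + (0,1)
…
step 4: (152, 7)  from 1·(87,4) + (65,3)
step 5: (239, 11)  from 1·(152,7) + (87,4)
…
step 9: (30003, 1381)  from 1·(24224,1115) + (5779,266)
step 10: (54227, 2496)  from 1·(30003,1381) + (24224,1115)
step 11: (84230, 3877)  from 1·(54227,2496) + (30003,1381)
step 12: (222687, 10250)  from 2·(84230,3877) + (54227,2496)
step 13: (306917, 14127)  from 1·(222687,10250) + (84230,3877)
fundamental: x₁=306917, y₁=14127  (since 94198044889 − 472·199572129 = 1)
(306917+14127√472)^2 = 188396089777 + 8671632918√472
(306917+14127√472)^3 = 115643925371868101 + 5322943120573485√472
(306917+14127√472)^4 = 70986173286526887819457 + 3267403467465432958572√472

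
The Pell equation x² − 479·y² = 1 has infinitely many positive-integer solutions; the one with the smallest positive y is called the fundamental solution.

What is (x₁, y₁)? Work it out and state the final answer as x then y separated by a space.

√479 → a₀=21, period (1,7,1,3,2,21,2,3,1,7,1,42); ℓ=12 even so k=11
a_0=21:  p_0=21·1+0=21,  q_0=21·0+1=1
…
a_2=7:  p_2=7·22+21=175,  q_2=7·1+1=8
…
a_4=3:  p_4=3·197+175=766,  q_4=3·9+8=35
a_5=2:  p_5=2·766+197=1729,  q_5=2·35+9=79
…
a_7=2:  p_7=2·37075+1729=75879,  q_7=2·1694+79=3467
a_8=3:  p_8=3·75879+37075=264712,  q_8=3·3467+1694=12095
…
a_10=7:  p_10=7·340591+264712=2648849,  q_10=7·15562+12095=121029
a_11=1:  p_11=1·2648849+340591=2989440,  q_11=1·121029+15562=136591
fundamental: x₁=2989440, y₁=136591  (since 8936751513600 − 479·18657101281 = 1)

2989440 136591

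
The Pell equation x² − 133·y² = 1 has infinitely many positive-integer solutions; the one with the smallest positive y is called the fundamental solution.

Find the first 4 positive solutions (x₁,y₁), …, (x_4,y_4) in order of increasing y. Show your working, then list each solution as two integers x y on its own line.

√133 = [11; 1,1,7,5,1,…,1,1,22, …], period ℓ=16 (even) → k=15
i=0: a=11 ⇒ p=11, q=1
…
i=2: a=1 ⇒ p=23, q=2
i=3: a=7 ⇒ p=173, q=15
…
i=5: a=1 ⇒ p=1061, q=92
…
i=8: a=2 ⇒ p=7969, q=691
…
i=11: a=1 ⇒ p=29927, q=2595
…
i=14: a=1 ⇒ p=1378591, q=119539
i=15: a=1 ⇒ p=2588599, q=224460
(x₁, y₁) = (2588599, 224460);  2588599² − 133·224460² = 1 ✓
(x_2, y_2) = (2588599·2588599 + 133·224460·224460, 2588599·224460 + 224460·2588599) = (13401689565601, 1162073863080)
(x_3, y_3) = (2588599·13401689565601 + 133·224460·1162073863080, 2588599·1162073863080 + 224460·13401689565601) = (69383200415647777399, 6016286479789825380)
(x_4, y_4) = (2588599·69383200415647777399 + 133·224460·6016286479789825380, 2588599·6016286479789825380 + 224460·69383200415647777399) = (359210566425477440164982401, 31147506330593762303822160)

2588599 224460
13401689565601 1162073863080
69383200415647777399 6016286479789825380
359210566425477440164982401 31147506330593762303822160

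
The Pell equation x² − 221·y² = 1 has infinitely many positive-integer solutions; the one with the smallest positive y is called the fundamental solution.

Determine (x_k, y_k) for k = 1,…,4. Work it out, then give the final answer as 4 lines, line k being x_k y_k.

√221 → a₀=14, period (1,6,2,6,1,28); ℓ=6 even so k=5
i=0: a=14 ⇒ p=14, q=1
…
i=4: a=6 ⇒ p=1442, q=97
i=5: a=1 ⇒ p=1665, q=112
(x₁, y₁) = (1665, 112);  1665² − 221·112² = 1 ✓
n=2: (1665,112)∘(1665,112) = (1665·1665+221·112·112, 1665·112+112·1665) = (5544449,372960)
n=3: (5544449,372960)∘(1665,112) = (1665·5544449+221·112·372960, 1665·372960+112·5544449) = (18463013505,1241956688)
n=4: (18463013505,1241956688)∘(1665,112) = (1665·18463013505+221·112·1241956688, 1665·1241956688+112·18463013505) = (61481829427201,4135715398080)

1665 112
5544449 372960
18463013505 1241956688
61481829427201 4135715398080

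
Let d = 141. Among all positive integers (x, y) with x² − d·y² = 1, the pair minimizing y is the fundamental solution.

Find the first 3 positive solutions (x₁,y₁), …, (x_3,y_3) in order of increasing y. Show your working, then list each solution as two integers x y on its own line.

95 8
18049 1520
3429215 288792

d=141: √d = [11; 1,6,1,22] (ℓ=4, even), read p_3/q_3
step 0: (11, 1)  from 11·(1,0) + (0,1)
step 1: (12, 1)  from 1·(11,1) + (1,0)
step 2: (83, 7)  from 6·(12,1) + (11,1)
step 3: (95, 8)  from 1·(83,7) + (12,1)
→ (95, 8).  Check: 95²=9025, 141·8²=9024, difference 1.
k=2:  x_2 = 95·95+141·8·8 = 18049,  y_2 = 95·8+8·95 = 1520
k=3:  x_3 = 95·18049+141·8·1520 = 3429215,  y_3 = 95·1520+8·18049 = 288792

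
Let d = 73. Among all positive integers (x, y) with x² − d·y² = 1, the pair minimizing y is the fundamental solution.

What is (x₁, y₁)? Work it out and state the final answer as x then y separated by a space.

√73 = [8; 1,1,5,5,1,1,16, …], period ℓ=7 (odd) → k=13
a_0=8:  p_0=8·1+0=8,  q_0=8·0+1=1
a_1=1:  p_1=1·8+1=9,  q_1=1·1+0=1
…
a_3=5:  p_3=5·17+9=94,  q_3=5·2+1=11
a_4=5:  p_4=5·94+17=487,  q_4=5·11+2=57
a_5=1:  p_5=1·487+94=581,  q_5=1·57+11=68
a_6=1:  p_6=1·581+487=1068,  q_6=1·68+57=125
…
a_11=5:  p_11=5·200767+36406=1040241,  q_11=5·23498+4261=121751
a_12=1:  p_12=1·1040241+200767=1241008,  q_12=1·121751+23498=145249
a_13=1:  p_13=1·1241008+1040241=2281249,  q_13=1·145249+121751=267000
fundamental: x₁=2281249, y₁=267000  (since 5204097000001 − 73·71289000000 = 1)

2281249 267000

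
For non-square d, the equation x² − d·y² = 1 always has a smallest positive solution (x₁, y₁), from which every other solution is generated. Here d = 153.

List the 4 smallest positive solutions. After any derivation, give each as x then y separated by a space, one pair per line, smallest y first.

2177 176
9478657 766304
41270070401 3336487440
179689877047297 14527065547456

√153 → a₀=12, period (2,1,2,2,2,1,2,24); ℓ=8 even so k=7
step 0: (12, 1)  from 12·(1,0) + (0,1)
step 1: (25, 2)  from 2·(12,1) + (1,0)
…
step 3: (99, 8)  from 2·(37,3) + (25,2)
step 4: (235, 19)  from 2·(99,8) + (37,3)
step 5: (569, 46)  from 2·(235,19) + (99,8)
step 6: (804, 65)  from 1·(569,46) + (235,19)
step 7: (2177, 176)  from 2·(804,65) + (569,46)
(x₁, y₁) = (2177, 176);  2177² − 153·176² = 1 ✓
k=2:  x_2 = 2177·2177+153·176·176 = 9478657,  y_2 = 2177·176+176·2177 = 766304
k=3:  x_3 = 2177·9478657+153·176·766304 = 41270070401,  y_3 = 2177·766304+176·9478657 = 3336487440
k=4:  x_4 = 2177·41270070401+153·176·3336487440 = 179689877047297,  y_4 = 2177·3336487440+176·41270070401 = 14527065547456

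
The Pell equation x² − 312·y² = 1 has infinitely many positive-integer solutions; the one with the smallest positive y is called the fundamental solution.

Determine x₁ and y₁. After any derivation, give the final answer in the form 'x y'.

53 3

√312 = [17; 1,1,1,34, …], period ℓ=4 (even) → k=3
k=0  a_k=17  p_k/q_k = 17/1
…
k=2  a_k=1  p_k/q_k = 35/2
k=3  a_k=1  p_k/q_k = 53/3
fundamental: x₁=53, y₁=3  (since 2809 − 312·9 = 1)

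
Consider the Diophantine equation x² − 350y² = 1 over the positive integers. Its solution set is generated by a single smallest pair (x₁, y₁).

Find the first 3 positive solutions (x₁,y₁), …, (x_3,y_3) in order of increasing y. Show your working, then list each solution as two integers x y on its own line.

√350 = [18; 1,2,2,2,1,36, …], period ℓ=6 (even) → k=5
i=0: a=18 ⇒ p=18, q=1
…
i=2: a=2 ⇒ p=56, q=3
…
i=4: a=2 ⇒ p=318, q=17
i=5: a=1 ⇒ p=449, q=24
(x₁, y₁) = (449, 24);  449² − 350·24² = 1 ✓
k=2:  x_2 = 449·449+350·24·24 = 403201,  y_2 = 449·24+24·449 = 21552
k=3:  x_3 = 449·403201+350·24·21552 = 362074049,  y_3 = 449·21552+24·403201 = 19353672

449 24
403201 21552
362074049 19353672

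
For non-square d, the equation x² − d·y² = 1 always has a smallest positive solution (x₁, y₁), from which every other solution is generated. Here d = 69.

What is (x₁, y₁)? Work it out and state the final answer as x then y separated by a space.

d=69: √d = [8; 3,3,1,4,1,3,3,16] (ℓ=8, even), read p_7/q_7
step 0: (8, 1)  from 8·(1,0) + (0,1)
…
step 2: (83, 10)  from 3·(25,3) + (8,1)
…
step 6: (2384, 287)  from 3·(623,75) + (515,62)
step 7: (7775, 936)  from 3·(2384,287) + (623,75)
→ (7775, 936).  Check: 7775²=60450625, 69·936²=60450624, difference 1.

7775 936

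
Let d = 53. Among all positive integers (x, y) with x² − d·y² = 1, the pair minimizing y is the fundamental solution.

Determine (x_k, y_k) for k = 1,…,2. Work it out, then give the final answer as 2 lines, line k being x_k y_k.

66249 9100
8777860001 1205731800

√53 = [7; 3,1,1,3,14, …], period ℓ=5 (odd) → k=9
a_0=7:  p_0=7·1+0=7,  q_0=7·0+1=1
a_1=3:  p_1=3·7+1=22,  q_1=3·1+0=3
a_2=1:  p_2=1·22+7=29,  q_2=1·3+1=4
…
a_4=3:  p_4=3·51+29=182,  q_4=3·7+4=25
…
a_7=1:  p_7=1·7979+2599=10578,  q_7=1·1096+357=1453
a_8=1:  p_8=1·10578+7979=18557,  q_8=1·1453+1096=2549
a_9=3:  p_9=3·18557+10578=66249,  q_9=3·2549+1453=9100
→ (66249, 9100).  Check: 66249²=4388930001, 53·9100²=4388930000, difference 1.
n=2: (66249,9100)∘(66249,9100) = (66249·66249+53·9100·9100, 66249·9100+9100·66249) = (8777860001,1205731800)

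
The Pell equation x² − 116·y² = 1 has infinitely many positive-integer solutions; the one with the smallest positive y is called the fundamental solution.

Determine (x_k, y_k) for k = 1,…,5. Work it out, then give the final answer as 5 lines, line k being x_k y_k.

√116 → a₀=10, period (1,3,2,1,4,1,2,3,1,20); ℓ=10 even so k=9
a_0=10:  p_0=10·1+0=10,  q_0=10·0+1=1
…
a_4=1:  p_4=1·97+43=140,  q_4=1·9+4=13
…
a_6=1:  p_6=1·657+140=797,  q_6=1·61+13=74
a_7=2:  p_7=2·797+657=2251,  q_7=2·74+61=209
a_8=3:  p_8=3·2251+797=7550,  q_8=3·209+74=701
a_9=1:  p_9=1·7550+2251=9801,  q_9=1·701+209=910
(x₁, y₁) = (9801, 910);  9801² − 116·910² = 1 ✓
n=2: (9801,910)∘(9801,910) = (9801·9801+116·910·910, 9801·910+910·9801) = (192119201,17837820)
n=3: (192119201,17837820)∘(9801,910) = (9801·192119201+116·910·17837820, 9801·17837820+910·192119201) = (3765920568201,349656946730)
n=4: (3765920568201,349656946730)∘(9801,910) = (9801·3765920568201+116·910·349656946730, 9801·349656946730+910·3765920568201) = (73819574785756801,6853975451963640)
n=5: (73819574785756801,6853975451963640)∘(9801,910) = (9801·73819574785756801+116·910·6853975451963640, 9801·6853975451963640+910·73819574785756801) = (1447011301184484245001,134351626459734324550)

9801 910
192119201 17837820
3765920568201 349656946730
73819574785756801 6853975451963640
1447011301184484245001 134351626459734324550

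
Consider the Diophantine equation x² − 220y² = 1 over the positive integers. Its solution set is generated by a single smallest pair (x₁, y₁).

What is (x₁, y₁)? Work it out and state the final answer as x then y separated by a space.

89 6

√220 → a₀=14, period (1,4,1,28); ℓ=4 even so k=3
a_0=14:  p_0=14·1+0=14,  q_0=14·0+1=1
…
a_2=4:  p_2=4·15+14=74,  q_2=4·1+1=5
a_3=1:  p_3=1·74+15=89,  q_3=1·5+1=6
→ (89, 6).  Check: 89²=7921, 220·6²=7920, difference 1.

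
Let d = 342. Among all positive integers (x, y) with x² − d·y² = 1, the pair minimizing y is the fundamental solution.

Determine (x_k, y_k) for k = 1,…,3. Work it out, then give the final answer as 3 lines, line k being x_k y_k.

37 2
2737 148
202501 10950

d=342: √d = [18; 2,36] (ℓ=2, even), read p_1/q_1
a_0=18:  p_0=18·1+0=18,  q_0=18·0+1=1
a_1=2:  p_1=2·18+1=37,  q_1=2·1+0=2
fundamental: x₁=37, y₁=2  (since 1369 − 342·4 = 1)
(x_2, y_2) = (37·37 + 342·2·2, 37·2 + 2·37) = (2737, 148)
(x_3, y_3) = (37·2737 + 342·2·148, 37·148 + 2·2737) = (202501, 10950)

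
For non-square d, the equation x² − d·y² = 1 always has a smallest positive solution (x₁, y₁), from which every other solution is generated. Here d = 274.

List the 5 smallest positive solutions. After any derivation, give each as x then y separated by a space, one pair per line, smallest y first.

3959299 239190
31352097142801 1894049455620
248264653730785753699 14998216231173381570
1965907990503261255572251201 118764845051735182903983240
15567235081782895307198186429982499 940451064496965117656884702915950

d=274: √d = [16; 1,1,4,4,1,1,32] (ℓ=7, odd), read p_13/q_13
k=0  a_k=16  p_k/q_k = 16/1
k=1  a_k=1  p_k/q_k = 17/1
k=2  a_k=1  p_k/q_k = 33/2
k=3  a_k=4  p_k/q_k = 149/9
k=4  a_k=4  p_k/q_k = 629/38
k=5  a_k=1  p_k/q_k = 778/47
…
k=7  a_k=32  p_k/q_k = 45802/2767
…
k=9  a_k=1  p_k/q_k = 93011/5619
k=10  a_k=4  p_k/q_k = 419253/25328
k=11  a_k=4  p_k/q_k = 1770023/106931
k=12  a_k=1  p_k/q_k = 2189276/132259
k=13  a_k=1  p_k/q_k = 3959299/239190
→ (3959299, 239190).  Check: 3959299²=15676048571401, 274·239190²=15676048571400, difference 1.
k=2:  x_2 = 3959299·3959299+274·239190·239190 = 31352097142801,  y_2 = 3959299·239190+239190·3959299 = 1894049455620
k=3:  x_3 = 3959299·31352097142801+274·239190·1894049455620 = 248264653730785753699,  y_3 = 3959299·1894049455620+239190·31352097142801 = 14998216231173381570
k=4:  x_4 = 3959299·248264653730785753699+274·239190·14998216231173381570 = 1965907990503261255572251201,  y_4 = 3959299·14998216231173381570+239190·248264653730785753699 = 118764845051735182903983240
k=5:  x_5 = 3959299·1965907990503261255572251201+274·239190·118764845051735182903983240 = 15567235081782895307198186429982499,  y_5 = 3959299·118764845051735182903983240+239190·1965907990503261255572251201 = 940451064496965117656884702915950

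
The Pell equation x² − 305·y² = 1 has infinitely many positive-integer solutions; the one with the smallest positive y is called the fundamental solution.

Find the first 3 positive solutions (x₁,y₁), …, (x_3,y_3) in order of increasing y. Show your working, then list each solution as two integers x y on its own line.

489 28
478241 27384
467719209 26781524

√305 = [17; 2,6,2,34, …], period ℓ=4 (even) → k=3
a_0=17:  p_0=17·1+0=17,  q_0=17·0+1=1
a_1=2:  p_1=2·17+1=35,  q_1=2·1+0=2
a_2=6:  p_2=6·35+17=227,  q_2=6·2+1=13
a_3=2:  p_3=2·227+35=489,  q_3=2·13+2=28
→ (489, 28).  Check: 489²=239121, 305·28²=239120, difference 1.
(489+28√305)^2 = 478241 + 27384√305
(489+28√305)^3 = 467719209 + 26781524√305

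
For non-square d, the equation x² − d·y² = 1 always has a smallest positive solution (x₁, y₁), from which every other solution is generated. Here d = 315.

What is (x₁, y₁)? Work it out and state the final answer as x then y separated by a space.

√315 = [17; 1,2,1,34, …], period ℓ=4 (even) → k=3
step 0: (17, 1)  from 17·(1,0) + (0,1)
…
step 2: (53, 3)  from 2·(18,1) + (17,1)
step 3: (71, 4)  from 1·(53,3) + (18,1)
(x₁, y₁) = (71, 4);  71² − 315·4² = 1 ✓

71 4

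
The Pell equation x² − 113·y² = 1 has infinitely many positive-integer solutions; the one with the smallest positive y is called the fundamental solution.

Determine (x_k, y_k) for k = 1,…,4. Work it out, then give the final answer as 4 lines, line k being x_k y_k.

√113 = [10; 1,1,1,2,2,1,1,1,20, …], period ℓ=9 (odd) → k=17
i=0: a=10 ⇒ p=10, q=1
i=1: a=1 ⇒ p=11, q=1
…
i=4: a=2 ⇒ p=85, q=8
…
i=6: a=1 ⇒ p=287, q=27
i=7: a=1 ⇒ p=489, q=46
i=8: a=1 ⇒ p=776, q=73
i=9: a=20 ⇒ p=16009, q=1506
i=10: a=1 ⇒ p=16785, q=1579
…
i=12: a=1 ⇒ p=49579, q=4664
…
i=14: a=2 ⇒ p=313483, q=29490
i=15: a=1 ⇒ p=445435, q=41903
i=16: a=1 ⇒ p=758918, q=71393
i=17: a=1 ⇒ p=1204353, q=113296
(x₁, y₁) = (1204353, 113296);  1204353² − 113·113296² = 1 ✓
n=2: (1204353,113296)∘(1204353,113296) = (1204353·1204353+113·113296·113296, 1204353·113296+113296·1204353) = (2900932297217,272896754976)
n=3: (2900932297217,272896754976)∘(1204353,113296) = (1204353·2900932297217+113·113296·272896754976, 1204353·272896754976+113296·2900932297217) = (6987493029899166849,657328051091107760)
n=4: (6987493029899166849,657328051091107760)∘(1204353,113296) = (1204353·6987493029899166849+113·113296·657328051091107760, 1204353·657328051091107760+113296·6987493029899166849) = (16830816386073401651890177,1583310020631184911403584)

1204353 113296
2900932297217 272896754976
6987493029899166849 657328051091107760
16830816386073401651890177 1583310020631184911403584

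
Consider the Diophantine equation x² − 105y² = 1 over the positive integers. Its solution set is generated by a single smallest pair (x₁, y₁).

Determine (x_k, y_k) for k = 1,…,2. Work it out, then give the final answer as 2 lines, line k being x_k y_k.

√105 → a₀=10, period (4,20); ℓ=2 even so k=1
k=0  a_k=10  p_k/q_k = 10/1
k=1  a_k=4  p_k/q_k = 41/4
→ (41, 4).  Check: 41²=1681, 105·4²=1680, difference 1.
k=2:  x_2 = 41·41+105·4·4 = 3361,  y_2 = 41·4+4·41 = 328

41 4
3361 328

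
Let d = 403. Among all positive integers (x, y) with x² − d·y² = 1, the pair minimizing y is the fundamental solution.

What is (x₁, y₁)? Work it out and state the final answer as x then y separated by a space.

669878 33369

d=403: √d = [20; 13,2,1,3,1,3,1,2,13,40] (ℓ=10, even), read p_9/q_9
step 0: (20, 1)  from 20·(1,0) + (0,1)
step 1: (261, 13)  from 13·(20,1) + (1,0)
step 2: (542, 27)  from 2·(261,13) + (20,1)
step 3: (803, 40)  from 1·(542,27) + (261,13)
step 4: (2951, 147)  from 3·(803,40) + (542,27)
step 5: (3754, 187)  from 1·(2951,147) + (803,40)
step 6: (14213, 708)  from 3·(3754,187) + (2951,147)
…
step 8: (50147, 2498)  from 2·(17967,895) + (14213,708)
step 9: (669878, 33369)  from 13·(50147,2498) + (17967,895)
fundamental: x₁=669878, y₁=33369  (since 448736534884 − 403·1113490161 = 1)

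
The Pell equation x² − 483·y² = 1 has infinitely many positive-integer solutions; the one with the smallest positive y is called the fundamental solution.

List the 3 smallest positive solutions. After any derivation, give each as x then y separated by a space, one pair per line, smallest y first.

22 1
967 44
42526 1935

[21; 1,42] for √483; ℓ=2 ⇒ convergent index 1
i=0: a=21 ⇒ p=21, q=1
i=1: a=1 ⇒ p=22, q=1
fundamental: x₁=22, y₁=1  (since 484 − 483·1 = 1)
(x_2, y_2) = (22·22 + 483·1·1, 22·1 + 1·22) = (967, 44)
(x_3, y_3) = (22·967 + 483·1·44, 22·44 + 1·967) = (42526, 1935)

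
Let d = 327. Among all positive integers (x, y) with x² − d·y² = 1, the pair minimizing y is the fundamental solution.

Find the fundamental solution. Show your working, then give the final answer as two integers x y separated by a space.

217 12

d=327: √d = [18; 12,36] (ℓ=2, even), read p_1/q_1
a_0=18:  p_0=18·1+0=18,  q_0=18·0+1=1
a_1=12:  p_1=12·18+1=217,  q_1=12·1+0=12
fundamental: x₁=217, y₁=12  (since 47089 − 327·144 = 1)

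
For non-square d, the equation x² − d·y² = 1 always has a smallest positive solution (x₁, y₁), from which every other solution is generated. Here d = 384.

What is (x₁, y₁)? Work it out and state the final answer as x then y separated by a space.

√384 → a₀=19, period (1,1,2,9,2,1,1,38); ℓ=8 even so k=7
step 0: (19, 1)  from 19·(1,0) + (0,1)
step 1: (20, 1)  from 1·(19,1) + (1,0)
step 2: (39, 2)  from 1·(20,1) + (19,1)
…
step 5: (1940, 99)  from 2·(921,47) + (98,5)
step 6: (2861, 146)  from 1·(1940,99) + (921,47)
step 7: (4801, 245)  from 1·(2861,146) + (1940,99)
fundamental: x₁=4801, y₁=245  (since 23049601 − 384·60025 = 1)

4801 245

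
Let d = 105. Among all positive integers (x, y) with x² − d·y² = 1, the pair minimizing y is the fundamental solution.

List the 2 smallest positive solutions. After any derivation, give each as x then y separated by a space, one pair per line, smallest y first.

[10; 4,20] for √105; ℓ=2 ⇒ convergent index 1
a_0=10:  p_0=10·1+0=10,  q_0=10·0+1=1
a_1=4:  p_1=4·10+1=41,  q_1=4·1+0=4
fundamental: x₁=41, y₁=4  (since 1681 − 105·16 = 1)
(x_2, y_2) = (41·41 + 105·4·4, 41·4 + 4·41) = (3361, 328)

41 4
3361 328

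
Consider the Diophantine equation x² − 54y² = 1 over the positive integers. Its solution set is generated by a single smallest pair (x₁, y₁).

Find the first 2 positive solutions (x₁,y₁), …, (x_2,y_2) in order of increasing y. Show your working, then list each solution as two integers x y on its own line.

√54 → a₀=7, period (2,1,6,1,2,14); ℓ=6 even so k=5
k=0  a_k=7  p_k/q_k = 7/1
…
k=4  a_k=1  p_k/q_k = 169/23
k=5  a_k=2  p_k/q_k = 485/66
→ (485, 66).  Check: 485²=235225, 54·66²=235224, difference 1.
k=2:  x_2 = 485·485+54·66·66 = 470449,  y_2 = 485·66+66·485 = 64020

485 66
470449 64020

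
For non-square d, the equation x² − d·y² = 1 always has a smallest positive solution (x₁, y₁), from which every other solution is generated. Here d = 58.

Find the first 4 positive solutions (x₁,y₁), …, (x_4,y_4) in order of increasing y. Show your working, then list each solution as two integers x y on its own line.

19603 2574
768555217 100916244
30131975818099 3956522259690
1181354243155834177 155119411612489896

d=58: √d = [7; 1,1,1,1,1,1,14] (ℓ=7, odd), read p_13/q_13
step 0: (7, 1)  from 7·(1,0) + (0,1)
…
step 2: (15, 2)  from 1·(8,1) + (7,1)
step 3: (23, 3)  from 1·(15,2) + (8,1)
step 4: (38, 5)  from 1·(23,3) + (15,2)
step 5: (61, 8)  from 1·(38,5) + (23,3)
step 6: (99, 13)  from 1·(61,8) + (38,5)
step 7: (1447, 190)  from 14·(99,13) + (61,8)
step 8: (1546, 203)  from 1·(1447,190) + (99,13)
step 9: (2993, 393)  from 1·(1546,203) + (1447,190)
step 10: (4539, 596)  from 1·(2993,393) + (1546,203)
step 11: (7532, 989)  from 1·(4539,596) + (2993,393)
step 12: (12071, 1585)  from 1·(7532,989) + (4539,596)
step 13: (19603, 2574)  from 1·(12071,1585) + (7532,989)
fundamental: x₁=19603, y₁=2574  (since 384277609 − 58·6625476 = 1)
k=2:  x_2 = 19603·19603+58·2574·2574 = 768555217,  y_2 = 19603·2574+2574·19603 = 100916244
k=3:  x_3 = 19603·768555217+58·2574·100916244 = 30131975818099,  y_3 = 19603·100916244+2574·768555217 = 3956522259690
k=4:  x_4 = 19603·30131975818099+58·2574·3956522259690 = 1181354243155834177,  y_4 = 19603·3956522259690+2574·30131975818099 = 155119411612489896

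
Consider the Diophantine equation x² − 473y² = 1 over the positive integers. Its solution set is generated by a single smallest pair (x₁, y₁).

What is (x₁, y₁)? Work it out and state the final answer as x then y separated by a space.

87 4

d=473: √d = [21; 1,2,1,42] (ℓ=4, even), read p_3/q_3
k=0  a_k=21  p_k/q_k = 21/1
…
k=2  a_k=2  p_k/q_k = 65/3
k=3  a_k=1  p_k/q_k = 87/4
→ (87, 4).  Check: 87²=7569, 473·4²=7568, difference 1.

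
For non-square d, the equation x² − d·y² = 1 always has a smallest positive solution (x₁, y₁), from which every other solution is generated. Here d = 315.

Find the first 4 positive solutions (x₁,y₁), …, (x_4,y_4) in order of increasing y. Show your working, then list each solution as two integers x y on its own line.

71 4
10081 568
1431431 80652
203253121 11452016

√315 → a₀=17, period (1,2,1,34); ℓ=4 even so k=3
a_0=17:  p_0=17·1+0=17,  q_0=17·0+1=1
a_1=1:  p_1=1·17+1=18,  q_1=1·1+0=1
a_2=2:  p_2=2·18+17=53,  q_2=2·1+1=3
a_3=1:  p_3=1·53+18=71,  q_3=1·3+1=4
fundamental: x₁=71, y₁=4  (since 5041 − 315·16 = 1)
k=2:  x_2 = 71·71+315·4·4 = 10081,  y_2 = 71·4+4·71 = 568
k=3:  x_3 = 71·10081+315·4·568 = 1431431,  y_3 = 71·568+4·10081 = 80652
k=4:  x_4 = 71·1431431+315·4·80652 = 203253121,  y_4 = 71·80652+4·1431431 = 11452016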